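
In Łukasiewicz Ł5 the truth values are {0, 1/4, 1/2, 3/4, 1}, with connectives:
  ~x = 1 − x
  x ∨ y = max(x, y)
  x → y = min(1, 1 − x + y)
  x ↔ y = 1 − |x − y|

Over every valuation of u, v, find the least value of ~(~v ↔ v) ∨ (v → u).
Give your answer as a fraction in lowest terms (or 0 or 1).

Take u = 0, v = 1/2:
~v = ~1/2 = 1/2
~v ↔ v = 1/2 ↔ 1/2 = 1
~(~v ↔ v) = ~1 = 0
v → u = 1/2 → 0 = 1/2
~(~v ↔ v) ∨ (v → u) = 0 ∨ 1/2 = 1/2
No assignment yields a value below 1/2, so this is the minimum.

1/2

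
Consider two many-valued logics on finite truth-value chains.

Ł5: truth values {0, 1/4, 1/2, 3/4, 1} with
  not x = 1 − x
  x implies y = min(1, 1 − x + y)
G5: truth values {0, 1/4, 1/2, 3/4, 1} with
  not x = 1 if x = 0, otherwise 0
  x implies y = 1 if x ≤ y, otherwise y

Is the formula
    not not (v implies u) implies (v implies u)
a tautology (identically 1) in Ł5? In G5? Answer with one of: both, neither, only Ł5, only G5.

only Ł5

In Ł5: every assignment gives 1 — tautology.
In G5: at u = 1/4, v = 1/2 the value is 1/4 — not a tautology.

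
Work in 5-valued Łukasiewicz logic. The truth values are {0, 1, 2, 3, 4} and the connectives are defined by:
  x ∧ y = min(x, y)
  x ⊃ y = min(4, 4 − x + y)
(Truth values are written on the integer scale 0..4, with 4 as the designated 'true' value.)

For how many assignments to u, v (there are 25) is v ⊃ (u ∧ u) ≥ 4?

15

value 4: 15 assignments (counts)
value 3: 4 assignments
value 2: 3 assignments
value 1: 2 assignments
value 0: 1 assignment
So 15 of the 25 assignments meet the threshold.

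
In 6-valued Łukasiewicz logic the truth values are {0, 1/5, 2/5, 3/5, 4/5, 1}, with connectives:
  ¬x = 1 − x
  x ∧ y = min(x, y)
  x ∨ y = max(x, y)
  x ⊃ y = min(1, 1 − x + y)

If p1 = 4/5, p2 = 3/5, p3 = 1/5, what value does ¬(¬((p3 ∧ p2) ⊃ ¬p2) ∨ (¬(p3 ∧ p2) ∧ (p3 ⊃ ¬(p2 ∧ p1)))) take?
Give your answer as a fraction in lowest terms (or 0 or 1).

p3 ∧ p2 = 1/5 ∧ 3/5 = 1/5
¬p2 = ¬3/5 = 2/5
(p3 ∧ p2) ⊃ ¬p2 = 1/5 ⊃ 2/5 = 1
¬((p3 ∧ p2) ⊃ ¬p2) = ¬1 = 0
p3 ∧ p2 = 1/5 ∧ 3/5 = 1/5
¬(p3 ∧ p2) = ¬1/5 = 4/5
p2 ∧ p1 = 3/5 ∧ 4/5 = 3/5
¬(p2 ∧ p1) = ¬3/5 = 2/5
p3 ⊃ ¬(p2 ∧ p1) = 1/5 ⊃ 2/5 = 1
¬(p3 ∧ p2) ∧ (p3 ⊃ ¬(p2 ∧ p1)) = 4/5 ∧ 1 = 4/5
¬((p3 ∧ p2) ⊃ ¬p2) ∨ (¬(p3 ∧ p2) ∧ (p3 ⊃ ¬(p2 ∧ p1))) = 0 ∨ 4/5 = 4/5
¬(¬((p3 ∧ p2) ⊃ ¬p2) ∨ (¬(p3 ∧ p2) ∧ (p3 ⊃ ¬(p2 ∧ p1)))) = ¬4/5 = 1/5

1/5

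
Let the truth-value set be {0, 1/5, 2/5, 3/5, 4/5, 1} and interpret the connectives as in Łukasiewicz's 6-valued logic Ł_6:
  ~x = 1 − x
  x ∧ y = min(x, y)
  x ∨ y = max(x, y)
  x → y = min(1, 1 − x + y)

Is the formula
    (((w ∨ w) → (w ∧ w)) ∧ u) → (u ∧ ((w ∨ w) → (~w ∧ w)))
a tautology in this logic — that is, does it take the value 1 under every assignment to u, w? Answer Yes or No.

No

Counterexample: take u = 1/5, w = 1.
w ∨ w = 1 ∨ 1 = 1
w ∧ w = 1 ∧ 1 = 1
(w ∨ w) → (w ∧ w) = 1 → 1 = 1
((w ∨ w) → (w ∧ w)) ∧ u = 1 ∧ 1/5 = 1/5
w ∨ w = 1 ∨ 1 = 1
~w = ~1 = 0
~w ∧ w = 0 ∧ 1 = 0
(w ∨ w) → (~w ∧ w) = 1 → 0 = 0
u ∧ ((w ∨ w) → (~w ∧ w)) = 1/5 ∧ 0 = 0
(((w ∨ w) → (w ∧ w)) ∧ u) → (u ∧ ((w ∨ w) → (~w ∧ w))) = 1/5 → 0 = 4/5
This gives 4/5 ≠ 1.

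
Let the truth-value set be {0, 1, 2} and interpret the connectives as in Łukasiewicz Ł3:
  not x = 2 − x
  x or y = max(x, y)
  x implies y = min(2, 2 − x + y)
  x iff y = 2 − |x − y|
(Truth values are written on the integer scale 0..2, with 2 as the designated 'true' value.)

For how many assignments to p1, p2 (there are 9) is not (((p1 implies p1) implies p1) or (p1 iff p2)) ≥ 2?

p1 = 0, p2 = 0 ↦ 0  <
p1 = 0, p2 = 1 ↦ 1  <
p1 = 0, p2 = 2 ↦ 2  ≥
p1 = 1, p2 = 0 ↦ 1  <
p1 = 1, p2 = 1 ↦ 0  <
p1 = 1, p2 = 2 ↦ 1  <
p1 = 2, p2 = 0 ↦ 0  <
p1 = 2, p2 = 1 ↦ 0  <
p1 = 2, p2 = 2 ↦ 0  <
So 1 of the 9 assignments meets the threshold.

1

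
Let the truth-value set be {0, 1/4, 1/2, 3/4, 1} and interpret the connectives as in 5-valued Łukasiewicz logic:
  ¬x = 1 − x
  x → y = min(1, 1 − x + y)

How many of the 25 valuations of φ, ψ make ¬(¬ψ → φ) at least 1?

1

value 1: 1 assignment (counts)
value 3/4: 2 assignments
value 1/2: 3 assignments
value 1/4: 4 assignments
value 0: 15 assignments
So 1 of the 25 assignments meets the threshold.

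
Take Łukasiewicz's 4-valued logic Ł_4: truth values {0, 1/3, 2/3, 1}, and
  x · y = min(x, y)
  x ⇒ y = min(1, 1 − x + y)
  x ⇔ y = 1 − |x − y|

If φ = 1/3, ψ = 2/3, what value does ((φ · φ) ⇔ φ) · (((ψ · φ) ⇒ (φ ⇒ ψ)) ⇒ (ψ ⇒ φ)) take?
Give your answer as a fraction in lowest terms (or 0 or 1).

φ · φ = 1/3 · 1/3 = 1/3
(φ · φ) ⇔ φ = 1/3 ⇔ 1/3 = 1
ψ · φ = 2/3 · 1/3 = 1/3
φ ⇒ ψ = 1/3 ⇒ 2/3 = 1
(ψ · φ) ⇒ (φ ⇒ ψ) = 1/3 ⇒ 1 = 1
ψ ⇒ φ = 2/3 ⇒ 1/3 = 2/3
((ψ · φ) ⇒ (φ ⇒ ψ)) ⇒ (ψ ⇒ φ) = 1 ⇒ 2/3 = 2/3
((φ · φ) ⇔ φ) · (((ψ · φ) ⇒ (φ ⇒ ψ)) ⇒ (ψ ⇒ φ)) = 1 · 2/3 = 2/3

2/3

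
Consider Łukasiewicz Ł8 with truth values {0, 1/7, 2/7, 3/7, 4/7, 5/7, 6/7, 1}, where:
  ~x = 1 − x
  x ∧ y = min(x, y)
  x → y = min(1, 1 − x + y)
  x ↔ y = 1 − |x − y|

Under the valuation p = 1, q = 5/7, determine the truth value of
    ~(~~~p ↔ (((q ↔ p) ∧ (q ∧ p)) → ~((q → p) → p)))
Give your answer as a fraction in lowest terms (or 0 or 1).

~p = ~1 = 0
~~p = ~0 = 1
~~~p = ~1 = 0
q ↔ p = 5/7 ↔ 1 = 5/7
q ∧ p = 5/7 ∧ 1 = 5/7
(q ↔ p) ∧ (q ∧ p) = 5/7 ∧ 5/7 = 5/7
q → p = 5/7 → 1 = 1
(q → p) → p = 1 → 1 = 1
~((q → p) → p) = ~1 = 0
((q ↔ p) ∧ (q ∧ p)) → ~((q → p) → p) = 5/7 → 0 = 2/7
~~~p ↔ (((q ↔ p) ∧ (q ∧ p)) → ~((q → p) → p)) = 0 ↔ 2/7 = 5/7
~(~~~p ↔ (((q ↔ p) ∧ (q ∧ p)) → ~((q → p) → p))) = ~5/7 = 2/7

2/7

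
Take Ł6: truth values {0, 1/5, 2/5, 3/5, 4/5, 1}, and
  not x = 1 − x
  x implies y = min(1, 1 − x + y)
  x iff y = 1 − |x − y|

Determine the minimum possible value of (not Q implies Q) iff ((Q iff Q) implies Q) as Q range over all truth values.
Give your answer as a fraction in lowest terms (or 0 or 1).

3/5

Take Q = 2/5:
not Q = not 2/5 = 3/5
not Q implies Q = 3/5 implies 2/5 = 4/5
Q iff Q = 2/5 iff 2/5 = 1
(Q iff Q) implies Q = 1 implies 2/5 = 2/5
(not Q implies Q) iff ((Q iff Q) implies Q) = 4/5 iff 2/5 = 3/5
No assignment yields a value below 3/5, so this is the minimum.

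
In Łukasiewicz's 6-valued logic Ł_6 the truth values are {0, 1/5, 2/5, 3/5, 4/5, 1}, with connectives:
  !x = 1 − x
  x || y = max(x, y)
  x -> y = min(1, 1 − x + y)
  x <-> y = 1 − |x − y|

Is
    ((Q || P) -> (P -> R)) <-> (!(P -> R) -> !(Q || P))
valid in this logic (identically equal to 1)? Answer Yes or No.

At P = 2/5, Q = 0, R = 4/5, for instance:
Q || P = 0 || 2/5 = 2/5
P -> R = 2/5 -> 4/5 = 1
(Q || P) -> (P -> R) = 2/5 -> 1 = 1
!(P -> R) = !1 = 0
!(Q || P) = !2/5 = 3/5
!(P -> R) -> !(Q || P) = 0 -> 3/5 = 1
((Q || P) -> (P -> R)) <-> (!(P -> R) -> !(Q || P)) = 1 <-> 1 = 1
and checking the remaining 215 assignments likewise gives ≥ 1 in every case.

Yes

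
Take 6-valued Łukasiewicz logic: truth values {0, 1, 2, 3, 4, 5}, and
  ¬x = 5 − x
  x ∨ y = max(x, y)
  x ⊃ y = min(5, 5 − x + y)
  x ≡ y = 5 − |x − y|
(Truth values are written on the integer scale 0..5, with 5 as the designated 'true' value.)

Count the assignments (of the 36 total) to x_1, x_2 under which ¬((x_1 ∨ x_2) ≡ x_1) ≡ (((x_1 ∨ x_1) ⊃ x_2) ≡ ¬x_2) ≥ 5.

value 5: 4 assignments (counts)
value 4: 7 assignments
value 3: 7 assignments
value 2: 7 assignments
value 1: 7 assignments
value 0: 4 assignments
So 4 of the 36 assignments meet the threshold.

4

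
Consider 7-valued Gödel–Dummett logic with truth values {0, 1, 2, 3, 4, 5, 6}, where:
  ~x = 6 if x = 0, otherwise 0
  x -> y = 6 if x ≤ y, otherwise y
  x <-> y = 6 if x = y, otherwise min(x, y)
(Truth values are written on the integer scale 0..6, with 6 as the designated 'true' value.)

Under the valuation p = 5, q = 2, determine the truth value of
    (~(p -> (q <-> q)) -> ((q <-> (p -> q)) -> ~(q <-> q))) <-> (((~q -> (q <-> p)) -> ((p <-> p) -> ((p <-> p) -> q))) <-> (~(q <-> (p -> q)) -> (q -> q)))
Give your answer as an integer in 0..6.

q <-> q = 2 <-> 2 = 6
p -> (q <-> q) = 5 -> 6 = 6
~(p -> (q <-> q)) = ~6 = 0
p -> q = 5 -> 2 = 2
q <-> (p -> q) = 2 <-> 2 = 6
q <-> q = 2 <-> 2 = 6
~(q <-> q) = ~6 = 0
(q <-> (p -> q)) -> ~(q <-> q) = 6 -> 0 = 0
~(p -> (q <-> q)) -> ((q <-> (p -> q)) -> ~(q <-> q)) = 0 -> 0 = 6
~q = ~2 = 0
q <-> p = 2 <-> 5 = 2
~q -> (q <-> p) = 0 -> 2 = 6
p <-> p = 5 <-> 5 = 6
p <-> p = 5 <-> 5 = 6
(p <-> p) -> q = 6 -> 2 = 2
(p <-> p) -> ((p <-> p) -> q) = 6 -> 2 = 2
(~q -> (q <-> p)) -> ((p <-> p) -> ((p <-> p) -> q)) = 6 -> 2 = 2
p -> q = 5 -> 2 = 2
q <-> (p -> q) = 2 <-> 2 = 6
~(q <-> (p -> q)) = ~6 = 0
q -> q = 2 -> 2 = 6
~(q <-> (p -> q)) -> (q -> q) = 0 -> 6 = 6
((~q -> (q <-> p)) -> ((p <-> p) -> ((p <-> p) -> q))) <-> (~(q <-> (p -> q)) -> (q -> q)) = 2 <-> 6 = 2
(~(p -> (q <-> q)) -> ((q <-> (p -> q)) -> ~(q <-> q))) <-> (((~q -> (q <-> p)) -> ((p <-> p) -> ((p <-> p) -> q))) <-> (~(q <-> (p -> q)) -> (q -> q))) = 6 <-> 2 = 2

2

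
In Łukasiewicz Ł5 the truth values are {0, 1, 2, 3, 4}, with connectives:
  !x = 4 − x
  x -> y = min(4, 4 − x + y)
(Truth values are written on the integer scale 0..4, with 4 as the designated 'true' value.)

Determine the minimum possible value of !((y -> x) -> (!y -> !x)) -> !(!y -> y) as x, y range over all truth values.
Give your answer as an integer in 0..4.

2

Take x = 4, y = 2:
y -> x = 2 -> 4 = 4
!y = !2 = 2
!x = !4 = 0
!y -> !x = 2 -> 0 = 2
(y -> x) -> (!y -> !x) = 4 -> 2 = 2
!((y -> x) -> (!y -> !x)) = !2 = 2
!y = !2 = 2
!y -> y = 2 -> 2 = 4
!(!y -> y) = !4 = 0
!((y -> x) -> (!y -> !x)) -> !(!y -> y) = 2 -> 0 = 2
No assignment yields a value below 2, so this is the minimum.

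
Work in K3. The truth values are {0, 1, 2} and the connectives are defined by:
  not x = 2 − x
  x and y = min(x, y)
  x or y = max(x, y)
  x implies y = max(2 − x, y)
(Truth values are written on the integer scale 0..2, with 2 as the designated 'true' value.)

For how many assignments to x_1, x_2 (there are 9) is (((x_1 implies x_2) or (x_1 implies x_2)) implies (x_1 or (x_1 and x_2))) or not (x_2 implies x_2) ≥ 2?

x_1 = 0, x_2 = 0 ↦ 0  <
x_1 = 0, x_2 = 1 ↦ 1  <
x_1 = 0, x_2 = 2 ↦ 0  <
x_1 = 1, x_2 = 0 ↦ 1  <
x_1 = 1, x_2 = 1 ↦ 1  <
x_1 = 1, x_2 = 2 ↦ 1  <
x_1 = 2, x_2 = 0 ↦ 2  ≥
x_1 = 2, x_2 = 1 ↦ 2  ≥
x_1 = 2, x_2 = 2 ↦ 2  ≥
So 3 of the 9 assignments meet the threshold.

3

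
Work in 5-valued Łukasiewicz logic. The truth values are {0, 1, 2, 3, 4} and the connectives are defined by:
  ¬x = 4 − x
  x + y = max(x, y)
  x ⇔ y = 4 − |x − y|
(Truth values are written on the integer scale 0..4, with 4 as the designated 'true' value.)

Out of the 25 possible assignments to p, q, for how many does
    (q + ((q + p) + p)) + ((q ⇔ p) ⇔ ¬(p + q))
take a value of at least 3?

24

value 4: 16 assignments (counts)
value 3: 8 assignments (counts)
value 2: 1 assignment
So 24 of the 25 assignments meet the threshold.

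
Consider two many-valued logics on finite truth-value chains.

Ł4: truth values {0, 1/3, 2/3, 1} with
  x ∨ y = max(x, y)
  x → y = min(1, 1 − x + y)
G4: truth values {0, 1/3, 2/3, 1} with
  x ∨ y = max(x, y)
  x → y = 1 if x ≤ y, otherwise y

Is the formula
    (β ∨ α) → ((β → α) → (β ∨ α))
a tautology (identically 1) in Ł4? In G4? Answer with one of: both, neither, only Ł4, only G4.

In Ł4: every assignment gives 1 — tautology.
In G4: every assignment gives 1 — tautology.

both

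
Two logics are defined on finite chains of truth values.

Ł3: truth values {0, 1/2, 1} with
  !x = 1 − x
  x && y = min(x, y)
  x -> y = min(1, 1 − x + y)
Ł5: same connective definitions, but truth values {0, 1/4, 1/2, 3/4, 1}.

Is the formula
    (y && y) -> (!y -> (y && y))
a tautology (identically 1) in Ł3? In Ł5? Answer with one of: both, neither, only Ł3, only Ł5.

both

In Ł3: every assignment gives 1 — tautology.
In Ł5: every assignment gives 1 — tautology.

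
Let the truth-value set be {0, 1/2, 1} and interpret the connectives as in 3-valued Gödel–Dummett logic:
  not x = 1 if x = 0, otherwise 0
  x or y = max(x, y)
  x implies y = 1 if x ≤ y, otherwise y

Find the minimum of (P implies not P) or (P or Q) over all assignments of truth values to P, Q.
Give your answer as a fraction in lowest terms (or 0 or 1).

1/2

Take P = 1/2, Q = 0:
not P = not 1/2 = 0
P implies not P = 1/2 implies 0 = 0
P or Q = 1/2 or 0 = 1/2
(P implies not P) or (P or Q) = 0 or 1/2 = 1/2
No assignment yields a value below 1/2, so this is the minimum.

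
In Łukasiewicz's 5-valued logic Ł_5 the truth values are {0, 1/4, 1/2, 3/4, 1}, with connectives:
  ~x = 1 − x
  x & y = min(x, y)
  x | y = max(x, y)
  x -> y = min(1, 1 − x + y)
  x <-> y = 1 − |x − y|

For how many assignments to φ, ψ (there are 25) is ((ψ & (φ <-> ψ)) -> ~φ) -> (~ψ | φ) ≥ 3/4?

17

value 1: 12 assignments (counts)
value 3/4: 5 assignments (counts)
value 1/2: 4 assignments
value 1/4: 3 assignments
value 0: 1 assignment
So 17 of the 25 assignments meet the threshold.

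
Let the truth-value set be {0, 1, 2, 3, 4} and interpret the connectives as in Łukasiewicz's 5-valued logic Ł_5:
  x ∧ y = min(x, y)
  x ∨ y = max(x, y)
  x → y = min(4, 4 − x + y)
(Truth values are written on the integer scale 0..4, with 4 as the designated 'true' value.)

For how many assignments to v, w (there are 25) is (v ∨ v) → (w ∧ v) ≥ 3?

19

value 4: 15 assignments (counts)
value 3: 4 assignments (counts)
value 2: 3 assignments
value 1: 2 assignments
value 0: 1 assignment
So 19 of the 25 assignments meet the threshold.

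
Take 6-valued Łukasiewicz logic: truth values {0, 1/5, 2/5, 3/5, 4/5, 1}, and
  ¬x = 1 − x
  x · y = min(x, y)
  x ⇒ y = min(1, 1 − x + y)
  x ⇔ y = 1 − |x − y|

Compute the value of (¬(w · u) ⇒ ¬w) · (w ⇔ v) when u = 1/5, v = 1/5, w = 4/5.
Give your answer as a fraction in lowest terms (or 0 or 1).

2/5

w · u = 4/5 · 1/5 = 1/5
¬(w · u) = ¬1/5 = 4/5
¬w = ¬4/5 = 1/5
¬(w · u) ⇒ ¬w = 4/5 ⇒ 1/5 = 2/5
w ⇔ v = 4/5 ⇔ 1/5 = 2/5
(¬(w · u) ⇒ ¬w) · (w ⇔ v) = 2/5 · 2/5 = 2/5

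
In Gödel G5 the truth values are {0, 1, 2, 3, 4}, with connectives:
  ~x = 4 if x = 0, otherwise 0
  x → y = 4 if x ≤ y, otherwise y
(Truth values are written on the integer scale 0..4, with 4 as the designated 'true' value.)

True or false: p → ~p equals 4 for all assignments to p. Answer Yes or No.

Counterexample: take p = 1.
~p = ~1 = 0
p → ~p = 1 → 0 = 0
This gives 0 ≠ 4.

No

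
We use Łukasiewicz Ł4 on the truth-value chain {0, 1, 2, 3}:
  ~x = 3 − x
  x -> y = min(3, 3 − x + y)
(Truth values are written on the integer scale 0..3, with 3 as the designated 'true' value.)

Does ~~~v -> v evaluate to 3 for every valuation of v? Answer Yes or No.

No

Counterexample: take v = 0.
~v = ~0 = 3
~~v = ~3 = 0
~~~v = ~0 = 3
~~~v -> v = 3 -> 0 = 0
This gives 0 ≠ 3.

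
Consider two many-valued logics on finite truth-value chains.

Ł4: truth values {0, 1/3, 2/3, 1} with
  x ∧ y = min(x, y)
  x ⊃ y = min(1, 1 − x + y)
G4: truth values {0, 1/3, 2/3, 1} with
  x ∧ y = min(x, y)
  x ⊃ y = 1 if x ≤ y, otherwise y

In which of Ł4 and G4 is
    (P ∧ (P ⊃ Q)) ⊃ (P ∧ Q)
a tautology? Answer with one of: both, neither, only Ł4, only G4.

only G4

In Ł4: at P = 1/3, Q = 0 the value is 2/3 — not a tautology.
In G4: every assignment gives 1 — tautology.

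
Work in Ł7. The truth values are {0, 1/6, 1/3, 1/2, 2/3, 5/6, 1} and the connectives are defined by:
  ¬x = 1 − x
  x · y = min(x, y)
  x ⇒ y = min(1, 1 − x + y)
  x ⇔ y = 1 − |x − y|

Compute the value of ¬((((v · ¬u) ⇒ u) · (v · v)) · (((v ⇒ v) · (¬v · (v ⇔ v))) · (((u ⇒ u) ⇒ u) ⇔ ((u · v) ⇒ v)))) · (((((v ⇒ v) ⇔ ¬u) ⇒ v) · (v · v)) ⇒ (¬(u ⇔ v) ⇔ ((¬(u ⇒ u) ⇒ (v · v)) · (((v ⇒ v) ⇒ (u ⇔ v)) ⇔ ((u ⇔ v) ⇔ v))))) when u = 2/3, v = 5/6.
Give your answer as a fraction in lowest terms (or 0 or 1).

¬u = ¬2/3 = 1/3
v · ¬u = 5/6 · 1/3 = 1/3
(v · ¬u) ⇒ u = 1/3 ⇒ 2/3 = 1
v · v = 5/6 · 5/6 = 5/6
((v · ¬u) ⇒ u) · (v · v) = 1 · 5/6 = 5/6
v ⇒ v = 5/6 ⇒ 5/6 = 1
¬v = ¬5/6 = 1/6
v ⇔ v = 5/6 ⇔ 5/6 = 1
¬v · (v ⇔ v) = 1/6 · 1 = 1/6
(v ⇒ v) · (¬v · (v ⇔ v)) = 1 · 1/6 = 1/6
u ⇒ u = 2/3 ⇒ 2/3 = 1
(u ⇒ u) ⇒ u = 1 ⇒ 2/3 = 2/3
u · v = 2/3 · 5/6 = 2/3
(u · v) ⇒ v = 2/3 ⇒ 5/6 = 1
((u ⇒ u) ⇒ u) ⇔ ((u · v) ⇒ v) = 2/3 ⇔ 1 = 2/3
((v ⇒ v) · (¬v · (v ⇔ v))) · (((u ⇒ u) ⇒ u) ⇔ ((u · v) ⇒ v)) = 1/6 · 2/3 = 1/6
(((v · ¬u) ⇒ u) · (v · v)) · (((v ⇒ v) · (¬v · (v ⇔ v))) · (((u ⇒ u) ⇒ u) ⇔ ((u · v) ⇒ v))) = 5/6 · 1/6 = 1/6
¬((((v · ¬u) ⇒ u) · (v · v)) · (((v ⇒ v) · (¬v · (v ⇔ v))) · (((u ⇒ u) ⇒ u) ⇔ ((u · v) ⇒ v)))) = ¬1/6 = 5/6
v ⇒ v = 5/6 ⇒ 5/6 = 1
¬u = ¬2/3 = 1/3
(v ⇒ v) ⇔ ¬u = 1 ⇔ 1/3 = 1/3
((v ⇒ v) ⇔ ¬u) ⇒ v = 1/3 ⇒ 5/6 = 1
v · v = 5/6 · 5/6 = 5/6
(((v ⇒ v) ⇔ ¬u) ⇒ v) · (v · v) = 1 · 5/6 = 5/6
u ⇔ v = 2/3 ⇔ 5/6 = 5/6
¬(u ⇔ v) = ¬5/6 = 1/6
u ⇒ u = 2/3 ⇒ 2/3 = 1
¬(u ⇒ u) = ¬1 = 0
v · v = 5/6 · 5/6 = 5/6
¬(u ⇒ u) ⇒ (v · v) = 0 ⇒ 5/6 = 1
v ⇒ v = 5/6 ⇒ 5/6 = 1
u ⇔ v = 2/3 ⇔ 5/6 = 5/6
(v ⇒ v) ⇒ (u ⇔ v) = 1 ⇒ 5/6 = 5/6
u ⇔ v = 2/3 ⇔ 5/6 = 5/6
(u ⇔ v) ⇔ v = 5/6 ⇔ 5/6 = 1
((v ⇒ v) ⇒ (u ⇔ v)) ⇔ ((u ⇔ v) ⇔ v) = 5/6 ⇔ 1 = 5/6
(¬(u ⇒ u) ⇒ (v · v)) · (((v ⇒ v) ⇒ (u ⇔ v)) ⇔ ((u ⇔ v) ⇔ v)) = 1 · 5/6 = 5/6
¬(u ⇔ v) ⇔ ((¬(u ⇒ u) ⇒ (v · v)) · (((v ⇒ v) ⇒ (u ⇔ v)) ⇔ ((u ⇔ v) ⇔ v))) = 1/6 ⇔ 5/6 = 1/3
((((v ⇒ v) ⇔ ¬u) ⇒ v) · (v · v)) ⇒ (¬(u ⇔ v) ⇔ ((¬(u ⇒ u) ⇒ (v · v)) · (((v ⇒ v) ⇒ (u ⇔ v)) ⇔ ((u ⇔ v) ⇔ v)))) = 5/6 ⇒ 1/3 = 1/2
¬((((v · ¬u) ⇒ u) · (v · v)) · (((v ⇒ v) · (¬v · (v ⇔ v))) · (((u ⇒ u) ⇒ u) ⇔ ((u · v) ⇒ v)))) · (((((v ⇒ v) ⇔ ¬u) ⇒ v) · (v · v)) ⇒ (¬(u ⇔ v) ⇔ ((¬(u ⇒ u) ⇒ (v · v)) · (((v ⇒ v) ⇒ (u ⇔ v)) ⇔ ((u ⇔ v) ⇔ v))))) = 5/6 · 1/2 = 1/2

1/2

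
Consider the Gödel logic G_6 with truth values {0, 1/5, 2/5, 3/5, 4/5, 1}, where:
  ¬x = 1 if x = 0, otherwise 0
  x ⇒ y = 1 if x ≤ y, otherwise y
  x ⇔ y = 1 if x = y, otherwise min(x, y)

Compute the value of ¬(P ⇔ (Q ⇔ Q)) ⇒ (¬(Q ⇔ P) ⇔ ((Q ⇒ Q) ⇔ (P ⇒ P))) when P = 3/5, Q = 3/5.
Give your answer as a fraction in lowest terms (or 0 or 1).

Q ⇔ Q = 3/5 ⇔ 3/5 = 1
P ⇔ (Q ⇔ Q) = 3/5 ⇔ 1 = 3/5
¬(P ⇔ (Q ⇔ Q)) = ¬3/5 = 0
Q ⇔ P = 3/5 ⇔ 3/5 = 1
¬(Q ⇔ P) = ¬1 = 0
Q ⇒ Q = 3/5 ⇒ 3/5 = 1
P ⇒ P = 3/5 ⇒ 3/5 = 1
(Q ⇒ Q) ⇔ (P ⇒ P) = 1 ⇔ 1 = 1
¬(Q ⇔ P) ⇔ ((Q ⇒ Q) ⇔ (P ⇒ P)) = 0 ⇔ 1 = 0
¬(P ⇔ (Q ⇔ Q)) ⇒ (¬(Q ⇔ P) ⇔ ((Q ⇒ Q) ⇔ (P ⇒ P))) = 0 ⇒ 0 = 1

1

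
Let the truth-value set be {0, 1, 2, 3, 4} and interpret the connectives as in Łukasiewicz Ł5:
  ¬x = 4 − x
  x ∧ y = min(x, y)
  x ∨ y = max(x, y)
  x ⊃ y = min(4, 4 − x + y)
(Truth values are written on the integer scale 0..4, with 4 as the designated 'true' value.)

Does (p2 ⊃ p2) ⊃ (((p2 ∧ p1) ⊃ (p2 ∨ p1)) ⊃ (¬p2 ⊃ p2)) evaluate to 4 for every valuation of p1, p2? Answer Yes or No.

No

Counterexample: take p1 = 0, p2 = 0.
p2 ⊃ p2 = 0 ⊃ 0 = 4
p2 ∧ p1 = 0 ∧ 0 = 0
p2 ∨ p1 = 0 ∨ 0 = 0
(p2 ∧ p1) ⊃ (p2 ∨ p1) = 0 ⊃ 0 = 4
¬p2 = ¬0 = 4
¬p2 ⊃ p2 = 4 ⊃ 0 = 0
((p2 ∧ p1) ⊃ (p2 ∨ p1)) ⊃ (¬p2 ⊃ p2) = 4 ⊃ 0 = 0
(p2 ⊃ p2) ⊃ (((p2 ∧ p1) ⊃ (p2 ∨ p1)) ⊃ (¬p2 ⊃ p2)) = 4 ⊃ 0 = 0
This gives 0 ≠ 4.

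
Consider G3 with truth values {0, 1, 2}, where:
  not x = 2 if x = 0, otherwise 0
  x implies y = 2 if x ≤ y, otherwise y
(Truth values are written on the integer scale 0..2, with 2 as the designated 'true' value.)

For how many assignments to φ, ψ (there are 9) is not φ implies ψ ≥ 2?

φ = 0, ψ = 0 ↦ 0  <
φ = 0, ψ = 1 ↦ 1  <
φ = 0, ψ = 2 ↦ 2  ≥
φ = 1, ψ = 0 ↦ 2  ≥
φ = 1, ψ = 1 ↦ 2  ≥
φ = 1, ψ = 2 ↦ 2  ≥
φ = 2, ψ = 0 ↦ 2  ≥
φ = 2, ψ = 1 ↦ 2  ≥
φ = 2, ψ = 2 ↦ 2  ≥
So 7 of the 9 assignments meet the threshold.

7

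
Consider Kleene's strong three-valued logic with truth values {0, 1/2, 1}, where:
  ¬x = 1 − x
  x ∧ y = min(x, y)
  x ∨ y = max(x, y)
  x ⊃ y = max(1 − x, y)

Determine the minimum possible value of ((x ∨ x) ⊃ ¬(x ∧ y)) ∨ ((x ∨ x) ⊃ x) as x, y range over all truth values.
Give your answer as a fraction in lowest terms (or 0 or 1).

Take x = 1/2, y = 1/2:
x ∨ x = 1/2 ∨ 1/2 = 1/2
x ∧ y = 1/2 ∧ 1/2 = 1/2
¬(x ∧ y) = ¬1/2 = 1/2
(x ∨ x) ⊃ ¬(x ∧ y) = 1/2 ⊃ 1/2 = 1/2
x ∨ x = 1/2 ∨ 1/2 = 1/2
(x ∨ x) ⊃ x = 1/2 ⊃ 1/2 = 1/2
((x ∨ x) ⊃ ¬(x ∧ y)) ∨ ((x ∨ x) ⊃ x) = 1/2 ∨ 1/2 = 1/2
No assignment yields a value below 1/2, so this is the minimum.

1/2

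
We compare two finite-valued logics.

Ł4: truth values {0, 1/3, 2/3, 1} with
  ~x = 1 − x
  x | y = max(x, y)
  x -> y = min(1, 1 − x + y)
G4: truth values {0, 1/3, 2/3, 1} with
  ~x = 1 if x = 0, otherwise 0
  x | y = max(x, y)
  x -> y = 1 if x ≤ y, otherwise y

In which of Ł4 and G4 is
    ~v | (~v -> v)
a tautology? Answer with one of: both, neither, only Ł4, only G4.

In Ł4: at v = 1/3 the value is 2/3 — not a tautology.
In G4: every assignment gives 1 — tautology.

only G4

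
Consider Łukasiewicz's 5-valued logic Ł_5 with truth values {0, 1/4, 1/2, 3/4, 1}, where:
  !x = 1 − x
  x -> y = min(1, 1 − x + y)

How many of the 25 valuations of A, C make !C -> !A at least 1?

15

value 1: 15 assignments (counts)
value 3/4: 4 assignments
value 1/2: 3 assignments
value 1/4: 2 assignments
value 0: 1 assignment
So 15 of the 25 assignments meet the threshold.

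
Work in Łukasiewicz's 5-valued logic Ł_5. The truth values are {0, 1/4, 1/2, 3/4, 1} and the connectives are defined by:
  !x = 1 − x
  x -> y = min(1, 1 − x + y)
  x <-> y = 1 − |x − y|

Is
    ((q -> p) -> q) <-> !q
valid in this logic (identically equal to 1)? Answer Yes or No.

No

Counterexample: take p = 0, q = 0.
q -> p = 0 -> 0 = 1
(q -> p) -> q = 1 -> 0 = 0
!q = !0 = 1
((q -> p) -> q) <-> !q = 0 <-> 1 = 0
This gives 0 ≠ 1.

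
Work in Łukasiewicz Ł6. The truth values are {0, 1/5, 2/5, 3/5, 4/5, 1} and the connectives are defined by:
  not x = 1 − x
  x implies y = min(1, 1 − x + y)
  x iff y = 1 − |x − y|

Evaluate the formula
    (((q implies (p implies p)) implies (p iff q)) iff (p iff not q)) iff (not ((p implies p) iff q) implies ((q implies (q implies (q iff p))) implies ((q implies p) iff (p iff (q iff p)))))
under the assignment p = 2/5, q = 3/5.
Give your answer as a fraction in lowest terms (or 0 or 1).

4/5

p implies p = 2/5 implies 2/5 = 1
q implies (p implies p) = 3/5 implies 1 = 1
p iff q = 2/5 iff 3/5 = 4/5
(q implies (p implies p)) implies (p iff q) = 1 implies 4/5 = 4/5
not q = not 3/5 = 2/5
p iff not q = 2/5 iff 2/5 = 1
((q implies (p implies p)) implies (p iff q)) iff (p iff not q) = 4/5 iff 1 = 4/5
p implies p = 2/5 implies 2/5 = 1
(p implies p) iff q = 1 iff 3/5 = 3/5
not ((p implies p) iff q) = not 3/5 = 2/5
q iff p = 3/5 iff 2/5 = 4/5
q implies (q iff p) = 3/5 implies 4/5 = 1
q implies (q implies (q iff p)) = 3/5 implies 1 = 1
q implies p = 3/5 implies 2/5 = 4/5
q iff p = 3/5 iff 2/5 = 4/5
p iff (q iff p) = 2/5 iff 4/5 = 3/5
(q implies p) iff (p iff (q iff p)) = 4/5 iff 3/5 = 4/5
(q implies (q implies (q iff p))) implies ((q implies p) iff (p iff (q iff p))) = 1 implies 4/5 = 4/5
not ((p implies p) iff q) implies ((q implies (q implies (q iff p))) implies ((q implies p) iff (p iff (q iff p)))) = 2/5 implies 4/5 = 1
(((q implies (p implies p)) implies (p iff q)) iff (p iff not q)) iff (not ((p implies p) iff q) implies ((q implies (q implies (q iff p))) implies ((q implies p) iff (p iff (q iff p))))) = 4/5 iff 1 = 4/5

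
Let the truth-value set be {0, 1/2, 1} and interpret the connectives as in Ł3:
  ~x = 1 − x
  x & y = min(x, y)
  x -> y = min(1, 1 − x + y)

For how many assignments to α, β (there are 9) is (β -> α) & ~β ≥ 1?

3

α = 0, β = 0 ↦ 1  ≥
α = 0, β = 1/2 ↦ 1/2  <
α = 0, β = 1 ↦ 0  <
α = 1/2, β = 0 ↦ 1  ≥
α = 1/2, β = 1/2 ↦ 1/2  <
α = 1/2, β = 1 ↦ 0  <
α = 1, β = 0 ↦ 1  ≥
α = 1, β = 1/2 ↦ 1/2  <
α = 1, β = 1 ↦ 0  <
So 3 of the 9 assignments meet the threshold.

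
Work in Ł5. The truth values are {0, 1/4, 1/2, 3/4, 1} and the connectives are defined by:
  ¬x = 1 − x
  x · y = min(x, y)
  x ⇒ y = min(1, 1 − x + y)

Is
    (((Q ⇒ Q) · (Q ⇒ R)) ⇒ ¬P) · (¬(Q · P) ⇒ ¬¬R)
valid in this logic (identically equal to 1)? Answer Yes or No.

No

Counterexample: take P = 0, Q = 0, R = 0.
Q ⇒ Q = 0 ⇒ 0 = 1
Q ⇒ R = 0 ⇒ 0 = 1
(Q ⇒ Q) · (Q ⇒ R) = 1 · 1 = 1
¬P = ¬0 = 1
((Q ⇒ Q) · (Q ⇒ R)) ⇒ ¬P = 1 ⇒ 1 = 1
Q · P = 0 · 0 = 0
¬(Q · P) = ¬0 = 1
¬R = ¬0 = 1
¬¬R = ¬1 = 0
¬(Q · P) ⇒ ¬¬R = 1 ⇒ 0 = 0
(((Q ⇒ Q) · (Q ⇒ R)) ⇒ ¬P) · (¬(Q · P) ⇒ ¬¬R) = 1 · 0 = 0
This gives 0 ≠ 1.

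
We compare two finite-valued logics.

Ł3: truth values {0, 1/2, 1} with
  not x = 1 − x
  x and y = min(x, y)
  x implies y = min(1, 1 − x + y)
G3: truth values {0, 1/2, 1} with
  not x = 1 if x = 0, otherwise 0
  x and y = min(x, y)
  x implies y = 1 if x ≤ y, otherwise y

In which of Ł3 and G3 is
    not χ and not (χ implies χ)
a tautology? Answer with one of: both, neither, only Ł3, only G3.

In Ł3: at χ = 0 the value is 0 — not a tautology.
In G3: at χ = 0 the value is 0 — not a tautology.

neither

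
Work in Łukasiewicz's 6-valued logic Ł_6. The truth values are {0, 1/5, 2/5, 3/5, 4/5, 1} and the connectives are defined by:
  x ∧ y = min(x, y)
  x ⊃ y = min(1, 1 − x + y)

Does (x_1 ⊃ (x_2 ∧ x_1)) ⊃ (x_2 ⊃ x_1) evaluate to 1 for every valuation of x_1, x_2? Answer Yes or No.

No

Counterexample: take x_1 = 0, x_2 = 1/5.
x_2 ∧ x_1 = 1/5 ∧ 0 = 0
x_1 ⊃ (x_2 ∧ x_1) = 0 ⊃ 0 = 1
x_2 ⊃ x_1 = 1/5 ⊃ 0 = 4/5
(x_1 ⊃ (x_2 ∧ x_1)) ⊃ (x_2 ⊃ x_1) = 1 ⊃ 4/5 = 4/5
This gives 4/5 ≠ 1.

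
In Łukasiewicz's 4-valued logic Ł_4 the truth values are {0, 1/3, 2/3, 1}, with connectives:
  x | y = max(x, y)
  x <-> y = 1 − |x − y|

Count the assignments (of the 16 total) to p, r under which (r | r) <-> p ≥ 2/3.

10

p = 0, r = 0 ↦ 1  ≥
p = 0, r = 1/3 ↦ 2/3  ≥
p = 0, r = 2/3 ↦ 1/3  <
p = 0, r = 1 ↦ 0  <
p = 1/3, r = 0 ↦ 2/3  ≥
p = 1/3, r = 1/3 ↦ 1  ≥
p = 1/3, r = 2/3 ↦ 2/3  ≥
p = 1/3, r = 1 ↦ 1/3  <
p = 2/3, r = 0 ↦ 1/3  <
p = 2/3, r = 1/3 ↦ 2/3  ≥
p = 2/3, r = 2/3 ↦ 1  ≥
p = 2/3, r = 1 ↦ 2/3  ≥
p = 1, r = 0 ↦ 0  <
p = 1, r = 1/3 ↦ 1/3  <
p = 1, r = 2/3 ↦ 2/3  ≥
p = 1, r = 1 ↦ 1  ≥
So 10 of the 16 assignments meet the threshold.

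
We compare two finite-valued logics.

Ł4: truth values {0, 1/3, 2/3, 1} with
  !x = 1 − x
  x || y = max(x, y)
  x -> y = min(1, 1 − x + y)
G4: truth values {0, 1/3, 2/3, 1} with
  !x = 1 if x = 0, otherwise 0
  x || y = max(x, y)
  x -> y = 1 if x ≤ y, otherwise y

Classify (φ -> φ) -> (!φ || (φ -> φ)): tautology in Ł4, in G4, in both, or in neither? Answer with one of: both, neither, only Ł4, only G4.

both

In Ł4: every assignment gives 1 — tautology.
In G4: every assignment gives 1 — tautology.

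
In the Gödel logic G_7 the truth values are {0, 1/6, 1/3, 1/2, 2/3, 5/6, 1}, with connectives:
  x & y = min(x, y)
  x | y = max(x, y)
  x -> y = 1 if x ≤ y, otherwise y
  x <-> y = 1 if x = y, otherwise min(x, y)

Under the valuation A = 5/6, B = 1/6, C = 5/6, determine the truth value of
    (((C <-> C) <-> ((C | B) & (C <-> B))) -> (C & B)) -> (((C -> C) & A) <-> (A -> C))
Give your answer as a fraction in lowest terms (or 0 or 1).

5/6

C <-> C = 5/6 <-> 5/6 = 1
C | B = 5/6 | 1/6 = 5/6
C <-> B = 5/6 <-> 1/6 = 1/6
(C | B) & (C <-> B) = 5/6 & 1/6 = 1/6
(C <-> C) <-> ((C | B) & (C <-> B)) = 1 <-> 1/6 = 1/6
C & B = 5/6 & 1/6 = 1/6
((C <-> C) <-> ((C | B) & (C <-> B))) -> (C & B) = 1/6 -> 1/6 = 1
C -> C = 5/6 -> 5/6 = 1
(C -> C) & A = 1 & 5/6 = 5/6
A -> C = 5/6 -> 5/6 = 1
((C -> C) & A) <-> (A -> C) = 5/6 <-> 1 = 5/6
(((C <-> C) <-> ((C | B) & (C <-> B))) -> (C & B)) -> (((C -> C) & A) <-> (A -> C)) = 1 -> 5/6 = 5/6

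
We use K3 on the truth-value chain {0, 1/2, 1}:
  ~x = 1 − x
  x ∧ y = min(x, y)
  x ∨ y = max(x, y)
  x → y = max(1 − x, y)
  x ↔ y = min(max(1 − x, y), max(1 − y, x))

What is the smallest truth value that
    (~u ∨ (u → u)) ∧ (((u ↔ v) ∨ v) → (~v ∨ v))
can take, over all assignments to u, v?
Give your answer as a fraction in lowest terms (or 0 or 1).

Take u = 0, v = 1/2:
~u = ~0 = 1
u → u = 0 → 0 = 1
~u ∨ (u → u) = 1 ∨ 1 = 1
u ↔ v = 0 ↔ 1/2 = 1/2
(u ↔ v) ∨ v = 1/2 ∨ 1/2 = 1/2
~v = ~1/2 = 1/2
~v ∨ v = 1/2 ∨ 1/2 = 1/2
((u ↔ v) ∨ v) → (~v ∨ v) = 1/2 → 1/2 = 1/2
(~u ∨ (u → u)) ∧ (((u ↔ v) ∨ v) → (~v ∨ v)) = 1 ∧ 1/2 = 1/2
No assignment yields a value below 1/2, so this is the minimum.

1/2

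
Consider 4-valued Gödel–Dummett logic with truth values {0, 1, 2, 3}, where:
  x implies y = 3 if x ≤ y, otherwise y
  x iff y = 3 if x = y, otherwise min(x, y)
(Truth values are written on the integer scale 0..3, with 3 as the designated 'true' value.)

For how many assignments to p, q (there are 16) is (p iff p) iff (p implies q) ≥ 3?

10

p = 0, q = 0 ↦ 3  ≥
p = 0, q = 1 ↦ 3  ≥
p = 0, q = 2 ↦ 3  ≥
p = 0, q = 3 ↦ 3  ≥
p = 1, q = 0 ↦ 0  <
p = 1, q = 1 ↦ 3  ≥
p = 1, q = 2 ↦ 3  ≥
p = 1, q = 3 ↦ 3  ≥
p = 2, q = 0 ↦ 0  <
p = 2, q = 1 ↦ 1  <
p = 2, q = 2 ↦ 3  ≥
p = 2, q = 3 ↦ 3  ≥
p = 3, q = 0 ↦ 0  <
p = 3, q = 1 ↦ 1  <
p = 3, q = 2 ↦ 2  <
p = 3, q = 3 ↦ 3  ≥
So 10 of the 16 assignments meet the threshold.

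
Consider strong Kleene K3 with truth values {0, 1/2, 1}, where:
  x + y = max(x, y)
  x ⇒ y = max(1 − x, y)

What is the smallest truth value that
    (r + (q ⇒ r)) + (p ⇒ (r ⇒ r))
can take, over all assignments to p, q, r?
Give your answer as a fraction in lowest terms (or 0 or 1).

1/2

Take p = 1/2, q = 1/2, r = 1/2:
q ⇒ r = 1/2 ⇒ 1/2 = 1/2
r + (q ⇒ r) = 1/2 + 1/2 = 1/2
r ⇒ r = 1/2 ⇒ 1/2 = 1/2
p ⇒ (r ⇒ r) = 1/2 ⇒ 1/2 = 1/2
(r + (q ⇒ r)) + (p ⇒ (r ⇒ r)) = 1/2 + 1/2 = 1/2
No assignment yields a value below 1/2, so this is the minimum.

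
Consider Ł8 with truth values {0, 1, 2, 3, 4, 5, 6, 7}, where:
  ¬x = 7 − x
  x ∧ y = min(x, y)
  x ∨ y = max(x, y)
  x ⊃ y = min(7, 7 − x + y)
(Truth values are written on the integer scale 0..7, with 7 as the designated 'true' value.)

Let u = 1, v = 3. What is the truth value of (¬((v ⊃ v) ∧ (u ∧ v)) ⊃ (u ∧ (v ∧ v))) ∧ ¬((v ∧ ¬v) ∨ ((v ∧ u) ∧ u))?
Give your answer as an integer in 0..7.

v ⊃ v = 3 ⊃ 3 = 7
u ∧ v = 1 ∧ 3 = 1
(v ⊃ v) ∧ (u ∧ v) = 7 ∧ 1 = 1
¬((v ⊃ v) ∧ (u ∧ v)) = ¬1 = 6
v ∧ v = 3 ∧ 3 = 3
u ∧ (v ∧ v) = 1 ∧ 3 = 1
¬((v ⊃ v) ∧ (u ∧ v)) ⊃ (u ∧ (v ∧ v)) = 6 ⊃ 1 = 2
¬v = ¬3 = 4
v ∧ ¬v = 3 ∧ 4 = 3
v ∧ u = 3 ∧ 1 = 1
(v ∧ u) ∧ u = 1 ∧ 1 = 1
(v ∧ ¬v) ∨ ((v ∧ u) ∧ u) = 3 ∨ 1 = 3
¬((v ∧ ¬v) ∨ ((v ∧ u) ∧ u)) = ¬3 = 4
(¬((v ⊃ v) ∧ (u ∧ v)) ⊃ (u ∧ (v ∧ v))) ∧ ¬((v ∧ ¬v) ∨ ((v ∧ u) ∧ u)) = 2 ∧ 4 = 2

2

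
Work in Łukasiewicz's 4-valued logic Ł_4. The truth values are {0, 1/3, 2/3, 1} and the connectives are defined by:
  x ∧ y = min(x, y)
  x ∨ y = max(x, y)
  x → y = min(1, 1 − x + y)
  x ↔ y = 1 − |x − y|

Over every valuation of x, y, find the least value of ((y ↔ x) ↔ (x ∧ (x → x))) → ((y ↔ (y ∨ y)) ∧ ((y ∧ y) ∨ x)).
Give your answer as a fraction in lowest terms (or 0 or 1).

Take x = 1/3, y = 0:
y ↔ x = 0 ↔ 1/3 = 2/3
x → x = 1/3 → 1/3 = 1
x ∧ (x → x) = 1/3 ∧ 1 = 1/3
(y ↔ x) ↔ (x ∧ (x → x)) = 2/3 ↔ 1/3 = 2/3
y ∨ y = 0 ∨ 0 = 0
y ↔ (y ∨ y) = 0 ↔ 0 = 1
y ∧ y = 0 ∧ 0 = 0
(y ∧ y) ∨ x = 0 ∨ 1/3 = 1/3
(y ↔ (y ∨ y)) ∧ ((y ∧ y) ∨ x) = 1 ∧ 1/3 = 1/3
((y ↔ x) ↔ (x ∧ (x → x))) → ((y ↔ (y ∨ y)) ∧ ((y ∧ y) ∨ x)) = 2/3 → 1/3 = 2/3
No assignment yields a value below 2/3, so this is the minimum.

2/3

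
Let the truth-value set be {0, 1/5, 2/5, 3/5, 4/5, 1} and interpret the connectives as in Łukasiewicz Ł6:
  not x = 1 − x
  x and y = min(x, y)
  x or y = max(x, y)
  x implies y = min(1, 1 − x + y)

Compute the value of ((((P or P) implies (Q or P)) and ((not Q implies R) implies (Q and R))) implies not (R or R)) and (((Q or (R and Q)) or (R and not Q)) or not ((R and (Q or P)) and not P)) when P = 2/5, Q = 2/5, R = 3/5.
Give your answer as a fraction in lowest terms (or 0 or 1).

3/5

P or P = 2/5 or 2/5 = 2/5
Q or P = 2/5 or 2/5 = 2/5
(P or P) implies (Q or P) = 2/5 implies 2/5 = 1
not Q = not 2/5 = 3/5
not Q implies R = 3/5 implies 3/5 = 1
Q and R = 2/5 and 3/5 = 2/5
(not Q implies R) implies (Q and R) = 1 implies 2/5 = 2/5
((P or P) implies (Q or P)) and ((not Q implies R) implies (Q and R)) = 1 and 2/5 = 2/5
R or R = 3/5 or 3/5 = 3/5
not (R or R) = not 3/5 = 2/5
(((P or P) implies (Q or P)) and ((not Q implies R) implies (Q and R))) implies not (R or R) = 2/5 implies 2/5 = 1
R and Q = 3/5 and 2/5 = 2/5
Q or (R and Q) = 2/5 or 2/5 = 2/5
not Q = not 2/5 = 3/5
R and not Q = 3/5 and 3/5 = 3/5
(Q or (R and Q)) or (R and not Q) = 2/5 or 3/5 = 3/5
Q or P = 2/5 or 2/5 = 2/5
R and (Q or P) = 3/5 and 2/5 = 2/5
not P = not 2/5 = 3/5
(R and (Q or P)) and not P = 2/5 and 3/5 = 2/5
not ((R and (Q or P)) and not P) = not 2/5 = 3/5
((Q or (R and Q)) or (R and not Q)) or not ((R and (Q or P)) and not P) = 3/5 or 3/5 = 3/5
((((P or P) implies (Q or P)) and ((not Q implies R) implies (Q and R))) implies not (R or R)) and (((Q or (R and Q)) or (R and not Q)) or not ((R and (Q or P)) and not P)) = 1 and 3/5 = 3/5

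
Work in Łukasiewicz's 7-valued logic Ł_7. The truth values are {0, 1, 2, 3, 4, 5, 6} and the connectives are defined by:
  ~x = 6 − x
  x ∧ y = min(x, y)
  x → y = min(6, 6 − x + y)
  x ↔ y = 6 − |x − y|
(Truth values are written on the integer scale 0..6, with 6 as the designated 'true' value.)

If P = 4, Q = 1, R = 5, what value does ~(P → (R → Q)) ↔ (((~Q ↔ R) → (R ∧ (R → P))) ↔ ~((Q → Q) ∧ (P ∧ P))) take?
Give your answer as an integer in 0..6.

R → Q = 5 → 1 = 2
P → (R → Q) = 4 → 2 = 4
~(P → (R → Q)) = ~4 = 2
~Q = ~1 = 5
~Q ↔ R = 5 ↔ 5 = 6
R → P = 5 → 4 = 5
R ∧ (R → P) = 5 ∧ 5 = 5
(~Q ↔ R) → (R ∧ (R → P)) = 6 → 5 = 5
Q → Q = 1 → 1 = 6
P ∧ P = 4 ∧ 4 = 4
(Q → Q) ∧ (P ∧ P) = 6 ∧ 4 = 4
~((Q → Q) ∧ (P ∧ P)) = ~4 = 2
((~Q ↔ R) → (R ∧ (R → P))) ↔ ~((Q → Q) ∧ (P ∧ P)) = 5 ↔ 2 = 3
~(P → (R → Q)) ↔ (((~Q ↔ R) → (R ∧ (R → P))) ↔ ~((Q → Q) ∧ (P ∧ P))) = 2 ↔ 3 = 5

5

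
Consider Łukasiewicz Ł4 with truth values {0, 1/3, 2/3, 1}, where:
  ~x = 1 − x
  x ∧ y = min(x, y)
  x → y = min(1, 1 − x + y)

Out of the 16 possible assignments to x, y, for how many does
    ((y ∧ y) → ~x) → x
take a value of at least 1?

x = 0, y = 0 ↦ 0  <
x = 0, y = 1/3 ↦ 0  <
x = 0, y = 2/3 ↦ 0  <
x = 0, y = 1 ↦ 0  <
x = 1/3, y = 0 ↦ 1/3  <
x = 1/3, y = 1/3 ↦ 1/3  <
x = 1/3, y = 2/3 ↦ 1/3  <
x = 1/3, y = 1 ↦ 2/3  <
x = 2/3, y = 0 ↦ 2/3  <
x = 2/3, y = 1/3 ↦ 2/3  <
x = 2/3, y = 2/3 ↦ 1  ≥
x = 2/3, y = 1 ↦ 1  ≥
x = 1, y = 0 ↦ 1  ≥
x = 1, y = 1/3 ↦ 1  ≥
x = 1, y = 2/3 ↦ 1  ≥
x = 1, y = 1 ↦ 1  ≥
So 6 of the 16 assignments meet the threshold.

6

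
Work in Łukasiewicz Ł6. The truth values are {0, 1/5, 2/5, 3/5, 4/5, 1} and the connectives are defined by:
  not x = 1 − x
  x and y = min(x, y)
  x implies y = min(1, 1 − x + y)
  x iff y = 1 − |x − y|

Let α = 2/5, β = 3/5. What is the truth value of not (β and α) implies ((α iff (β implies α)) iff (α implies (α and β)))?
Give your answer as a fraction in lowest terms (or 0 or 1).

β and α = 3/5 and 2/5 = 2/5
not (β and α) = not 2/5 = 3/5
β implies α = 3/5 implies 2/5 = 4/5
α iff (β implies α) = 2/5 iff 4/5 = 3/5
α and β = 2/5 and 3/5 = 2/5
α implies (α and β) = 2/5 implies 2/5 = 1
(α iff (β implies α)) iff (α implies (α and β)) = 3/5 iff 1 = 3/5
not (β and α) implies ((α iff (β implies α)) iff (α implies (α and β))) = 3/5 implies 3/5 = 1

1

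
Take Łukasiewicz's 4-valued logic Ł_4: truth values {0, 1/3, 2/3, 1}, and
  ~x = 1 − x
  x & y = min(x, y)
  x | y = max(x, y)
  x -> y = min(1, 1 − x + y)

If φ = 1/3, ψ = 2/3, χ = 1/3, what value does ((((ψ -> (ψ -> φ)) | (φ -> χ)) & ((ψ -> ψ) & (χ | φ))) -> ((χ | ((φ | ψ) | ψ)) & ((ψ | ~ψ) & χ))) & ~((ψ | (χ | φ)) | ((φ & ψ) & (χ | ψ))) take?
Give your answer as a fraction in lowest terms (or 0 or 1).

ψ -> φ = 2/3 -> 1/3 = 2/3
ψ -> (ψ -> φ) = 2/3 -> 2/3 = 1
φ -> χ = 1/3 -> 1/3 = 1
(ψ -> (ψ -> φ)) | (φ -> χ) = 1 | 1 = 1
ψ -> ψ = 2/3 -> 2/3 = 1
χ | φ = 1/3 | 1/3 = 1/3
(ψ -> ψ) & (χ | φ) = 1 & 1/3 = 1/3
((ψ -> (ψ -> φ)) | (φ -> χ)) & ((ψ -> ψ) & (χ | φ)) = 1 & 1/3 = 1/3
φ | ψ = 1/3 | 2/3 = 2/3
(φ | ψ) | ψ = 2/3 | 2/3 = 2/3
χ | ((φ | ψ) | ψ) = 1/3 | 2/3 = 2/3
~ψ = ~2/3 = 1/3
ψ | ~ψ = 2/3 | 1/3 = 2/3
(ψ | ~ψ) & χ = 2/3 & 1/3 = 1/3
(χ | ((φ | ψ) | ψ)) & ((ψ | ~ψ) & χ) = 2/3 & 1/3 = 1/3
(((ψ -> (ψ -> φ)) | (φ -> χ)) & ((ψ -> ψ) & (χ | φ))) -> ((χ | ((φ | ψ) | ψ)) & ((ψ | ~ψ) & χ)) = 1/3 -> 1/3 = 1
χ | φ = 1/3 | 1/3 = 1/3
ψ | (χ | φ) = 2/3 | 1/3 = 2/3
φ & ψ = 1/3 & 2/3 = 1/3
χ | ψ = 1/3 | 2/3 = 2/3
(φ & ψ) & (χ | ψ) = 1/3 & 2/3 = 1/3
(ψ | (χ | φ)) | ((φ & ψ) & (χ | ψ)) = 2/3 | 1/3 = 2/3
~((ψ | (χ | φ)) | ((φ & ψ) & (χ | ψ))) = ~2/3 = 1/3
((((ψ -> (ψ -> φ)) | (φ -> χ)) & ((ψ -> ψ) & (χ | φ))) -> ((χ | ((φ | ψ) | ψ)) & ((ψ | ~ψ) & χ))) & ~((ψ | (χ | φ)) | ((φ & ψ) & (χ | ψ))) = 1 & 1/3 = 1/3

1/3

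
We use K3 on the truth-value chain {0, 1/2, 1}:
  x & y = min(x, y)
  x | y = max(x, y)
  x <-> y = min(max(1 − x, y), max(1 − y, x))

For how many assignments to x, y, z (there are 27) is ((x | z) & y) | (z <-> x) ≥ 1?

value 1: 10 assignments (counts)
value 1/2: 15 assignments
value 0: 2 assignments
So 10 of the 27 assignments meet the threshold.

10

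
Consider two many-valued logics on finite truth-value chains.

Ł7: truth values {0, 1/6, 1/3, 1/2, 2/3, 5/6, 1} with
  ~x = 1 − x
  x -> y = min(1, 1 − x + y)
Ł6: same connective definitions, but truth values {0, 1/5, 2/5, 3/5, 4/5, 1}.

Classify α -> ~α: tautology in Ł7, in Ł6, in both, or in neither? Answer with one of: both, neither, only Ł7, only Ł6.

neither

In Ł7: at α = 2/3 the value is 2/3 — not a tautology.
In Ł6: at α = 3/5 the value is 4/5 — not a tautology.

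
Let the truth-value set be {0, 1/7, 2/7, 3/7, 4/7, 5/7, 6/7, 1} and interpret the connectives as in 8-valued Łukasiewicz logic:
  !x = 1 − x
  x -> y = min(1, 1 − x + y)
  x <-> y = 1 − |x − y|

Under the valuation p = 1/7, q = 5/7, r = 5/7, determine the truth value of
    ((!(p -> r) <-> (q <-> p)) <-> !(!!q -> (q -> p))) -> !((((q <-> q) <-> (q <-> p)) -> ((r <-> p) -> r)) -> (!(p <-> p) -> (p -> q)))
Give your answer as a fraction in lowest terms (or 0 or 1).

p -> r = 1/7 -> 5/7 = 1
!(p -> r) = !1 = 0
q <-> p = 5/7 <-> 1/7 = 3/7
!(p -> r) <-> (q <-> p) = 0 <-> 3/7 = 4/7
!q = !5/7 = 2/7
!!q = !2/7 = 5/7
q -> p = 5/7 -> 1/7 = 3/7
!!q -> (q -> p) = 5/7 -> 3/7 = 5/7
!(!!q -> (q -> p)) = !5/7 = 2/7
(!(p -> r) <-> (q <-> p)) <-> !(!!q -> (q -> p)) = 4/7 <-> 2/7 = 5/7
q <-> q = 5/7 <-> 5/7 = 1
q <-> p = 5/7 <-> 1/7 = 3/7
(q <-> q) <-> (q <-> p) = 1 <-> 3/7 = 3/7
r <-> p = 5/7 <-> 1/7 = 3/7
(r <-> p) -> r = 3/7 -> 5/7 = 1
((q <-> q) <-> (q <-> p)) -> ((r <-> p) -> r) = 3/7 -> 1 = 1
p <-> p = 1/7 <-> 1/7 = 1
!(p <-> p) = !1 = 0
p -> q = 1/7 -> 5/7 = 1
!(p <-> p) -> (p -> q) = 0 -> 1 = 1
(((q <-> q) <-> (q <-> p)) -> ((r <-> p) -> r)) -> (!(p <-> p) -> (p -> q)) = 1 -> 1 = 1
!((((q <-> q) <-> (q <-> p)) -> ((r <-> p) -> r)) -> (!(p <-> p) -> (p -> q))) = !1 = 0
((!(p -> r) <-> (q <-> p)) <-> !(!!q -> (q -> p))) -> !((((q <-> q) <-> (q <-> p)) -> ((r <-> p) -> r)) -> (!(p <-> p) -> (p -> q))) = 5/7 -> 0 = 2/7

2/7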